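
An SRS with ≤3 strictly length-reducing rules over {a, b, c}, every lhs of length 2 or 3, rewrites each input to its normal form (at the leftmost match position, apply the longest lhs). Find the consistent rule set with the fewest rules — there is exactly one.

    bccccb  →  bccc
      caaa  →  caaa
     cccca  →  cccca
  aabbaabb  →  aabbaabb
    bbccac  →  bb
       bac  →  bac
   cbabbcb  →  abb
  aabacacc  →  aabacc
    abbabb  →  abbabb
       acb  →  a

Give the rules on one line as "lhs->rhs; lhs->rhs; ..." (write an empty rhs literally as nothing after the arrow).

aca->a; cac->b; cb->

  | bccccb => bccc
  | caaa
  | cccca
  | aabbaabb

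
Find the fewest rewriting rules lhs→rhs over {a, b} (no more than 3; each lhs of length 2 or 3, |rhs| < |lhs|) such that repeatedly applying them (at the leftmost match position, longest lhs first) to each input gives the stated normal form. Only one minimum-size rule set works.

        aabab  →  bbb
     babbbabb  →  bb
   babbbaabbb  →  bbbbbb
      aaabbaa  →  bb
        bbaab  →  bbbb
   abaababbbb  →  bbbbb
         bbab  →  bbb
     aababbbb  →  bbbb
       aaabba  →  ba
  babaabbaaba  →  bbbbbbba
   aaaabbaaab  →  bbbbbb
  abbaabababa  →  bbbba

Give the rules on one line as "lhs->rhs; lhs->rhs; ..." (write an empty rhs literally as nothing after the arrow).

aa->b; ab->b; abb->

  | aabab => bbab => bbb
  | babbbabb => bbabb => bb
  | babbbaabbb => bbaabbb => bbbbbb
  | aaabbaa => babbaa => baa => bb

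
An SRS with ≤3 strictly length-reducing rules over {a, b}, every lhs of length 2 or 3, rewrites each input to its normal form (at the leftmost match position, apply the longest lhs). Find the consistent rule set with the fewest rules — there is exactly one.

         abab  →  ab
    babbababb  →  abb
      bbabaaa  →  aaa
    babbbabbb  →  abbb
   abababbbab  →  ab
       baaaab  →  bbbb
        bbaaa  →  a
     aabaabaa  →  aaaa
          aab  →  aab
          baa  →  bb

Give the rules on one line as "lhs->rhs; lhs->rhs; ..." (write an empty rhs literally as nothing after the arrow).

  | abab => ab
  | babbababb => abbababb => abababb => ababb => abb
  | bbabaaa => babaaa => abaaa => aaa
  | babbbabbb => abbbabbb => abbabbb => ababbb => abbb

aba->a; ba->a; baa->bb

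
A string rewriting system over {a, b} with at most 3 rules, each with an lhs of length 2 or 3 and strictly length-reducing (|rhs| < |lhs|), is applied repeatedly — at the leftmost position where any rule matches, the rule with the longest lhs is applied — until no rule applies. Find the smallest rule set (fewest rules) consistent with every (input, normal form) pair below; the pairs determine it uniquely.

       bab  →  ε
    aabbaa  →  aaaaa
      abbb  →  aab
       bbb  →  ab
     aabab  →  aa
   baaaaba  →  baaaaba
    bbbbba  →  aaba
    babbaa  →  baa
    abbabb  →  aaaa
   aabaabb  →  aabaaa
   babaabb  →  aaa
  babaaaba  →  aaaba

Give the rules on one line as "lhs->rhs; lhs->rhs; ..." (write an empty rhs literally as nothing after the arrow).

bab->; bb->a

  | bab => ε
  | aabbaa => aaaaa
  | abbb => aab
  | bbb => ab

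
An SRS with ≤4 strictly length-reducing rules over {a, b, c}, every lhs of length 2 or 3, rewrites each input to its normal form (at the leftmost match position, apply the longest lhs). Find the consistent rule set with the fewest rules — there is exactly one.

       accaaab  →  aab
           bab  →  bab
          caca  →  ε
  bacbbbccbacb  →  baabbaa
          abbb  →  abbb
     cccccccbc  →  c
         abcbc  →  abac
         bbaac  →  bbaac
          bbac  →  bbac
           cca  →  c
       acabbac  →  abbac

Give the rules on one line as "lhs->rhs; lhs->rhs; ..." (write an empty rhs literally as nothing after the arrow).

ca->; cb->a; ccc->cc

  | accaaab => acaab => aab
  | bab
  | caca => ca => ε
  | bacbbbccbacb => baabbccbacb => baabbcaacb => baabbacb => baabbaa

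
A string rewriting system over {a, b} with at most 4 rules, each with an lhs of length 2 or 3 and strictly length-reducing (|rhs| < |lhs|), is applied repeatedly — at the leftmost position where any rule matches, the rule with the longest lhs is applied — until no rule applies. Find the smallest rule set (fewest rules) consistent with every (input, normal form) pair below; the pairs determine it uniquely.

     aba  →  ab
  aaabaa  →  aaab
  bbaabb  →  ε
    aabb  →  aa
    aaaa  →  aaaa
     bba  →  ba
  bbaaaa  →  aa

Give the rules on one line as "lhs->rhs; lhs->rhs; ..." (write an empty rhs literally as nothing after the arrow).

  | aba => ab
  | aaabaa => aaaba => aaab
  | bbaabb => baabb => bb => ε
  | aabb => aa

aba->ab; baa->; bb->; bba->ba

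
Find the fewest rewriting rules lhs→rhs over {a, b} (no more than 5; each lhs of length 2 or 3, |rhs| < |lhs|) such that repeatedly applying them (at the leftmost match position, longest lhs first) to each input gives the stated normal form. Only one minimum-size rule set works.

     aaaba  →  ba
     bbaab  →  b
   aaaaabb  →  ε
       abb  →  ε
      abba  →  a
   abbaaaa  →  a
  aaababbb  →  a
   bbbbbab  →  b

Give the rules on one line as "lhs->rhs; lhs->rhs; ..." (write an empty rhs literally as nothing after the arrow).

  | aaaba => baba => ba
  | bbaab => aaab => bab => b
  | aaaaabb => baaabb => bbabb => aabb => bbb => ab => ε
  | abb => ε

aa->b; ab->; abb->; bb->a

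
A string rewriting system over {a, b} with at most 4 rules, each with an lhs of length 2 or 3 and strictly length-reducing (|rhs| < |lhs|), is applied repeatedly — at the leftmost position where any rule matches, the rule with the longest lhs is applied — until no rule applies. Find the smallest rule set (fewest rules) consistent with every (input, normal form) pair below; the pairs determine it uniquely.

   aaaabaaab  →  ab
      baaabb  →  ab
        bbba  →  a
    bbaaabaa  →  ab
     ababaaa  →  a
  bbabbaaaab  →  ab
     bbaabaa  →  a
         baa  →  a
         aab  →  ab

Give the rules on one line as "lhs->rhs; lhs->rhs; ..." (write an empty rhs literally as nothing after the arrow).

  | aaaabaaab => ababaaab => aabaaab => abaaab => aaaab => abab => aab => ab
  | baaabb => aaabb => abbb => aab => ab
  | bbba => aba => aa => a
  | bbaaabaa => aaaabaa => ababaa => aabaa => abaa => aaa => ab

aa->a; aaa->ab; ba->a; bb->a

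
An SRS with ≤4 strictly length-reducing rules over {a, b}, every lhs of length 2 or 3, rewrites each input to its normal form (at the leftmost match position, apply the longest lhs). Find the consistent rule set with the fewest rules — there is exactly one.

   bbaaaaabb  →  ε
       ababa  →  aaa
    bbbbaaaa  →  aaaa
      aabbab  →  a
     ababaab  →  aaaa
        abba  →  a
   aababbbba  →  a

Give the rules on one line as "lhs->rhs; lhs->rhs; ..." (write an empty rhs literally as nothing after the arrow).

ab->a; abb->bb; bb->

  | bbaaaaabb => aaaaabb => aaaabb => aaabb => aabb => abb => bb => ε
  | ababa => aaba => aaa
  | bbbbaaaa => bbaaaa => aaaa
  | aabbab => abbab => bbab => ab => a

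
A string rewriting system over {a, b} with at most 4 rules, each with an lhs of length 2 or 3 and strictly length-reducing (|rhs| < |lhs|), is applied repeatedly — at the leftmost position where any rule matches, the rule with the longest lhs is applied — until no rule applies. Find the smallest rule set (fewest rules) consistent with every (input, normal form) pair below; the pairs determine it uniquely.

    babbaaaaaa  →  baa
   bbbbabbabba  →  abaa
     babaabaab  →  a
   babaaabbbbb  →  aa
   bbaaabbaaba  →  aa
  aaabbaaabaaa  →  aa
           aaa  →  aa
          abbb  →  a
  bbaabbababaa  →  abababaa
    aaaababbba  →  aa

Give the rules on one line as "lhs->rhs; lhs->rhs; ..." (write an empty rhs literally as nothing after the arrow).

aaa->aa; aab->bb; bb->a

  | babbaaaaaa => baaaaaaaa => baaaaaaa => baaaaaa => baaaaa => baaaa => baaa => baa
  | bbbbabbabba => abbabbabba => aaabbabba => aabbabba => bbbabba => ababba => abaaa => abaa
  | babaabaab => babbbaab => baabaab => bbbaab => abaab => abbb => aab => bb => a
  | babaaabbbbb => babaabbbbb => babbbbbbb => baabbbbb => bbbbbbb => abbbbb => aabbb => bbbb => abb => aa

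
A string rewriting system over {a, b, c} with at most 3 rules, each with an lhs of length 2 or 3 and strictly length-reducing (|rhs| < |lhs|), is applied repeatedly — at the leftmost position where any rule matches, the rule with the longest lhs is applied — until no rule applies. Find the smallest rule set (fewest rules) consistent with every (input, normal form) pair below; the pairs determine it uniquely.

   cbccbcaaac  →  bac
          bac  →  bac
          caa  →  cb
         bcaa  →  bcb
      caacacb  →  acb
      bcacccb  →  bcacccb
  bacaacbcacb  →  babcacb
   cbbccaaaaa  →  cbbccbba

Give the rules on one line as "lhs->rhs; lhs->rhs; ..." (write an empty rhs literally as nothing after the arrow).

  | cbccbcaaac => cbcaaac => aaac => bac
  | bac
  | caa => cb
  | bcaa => bcb

aa->b; cbc->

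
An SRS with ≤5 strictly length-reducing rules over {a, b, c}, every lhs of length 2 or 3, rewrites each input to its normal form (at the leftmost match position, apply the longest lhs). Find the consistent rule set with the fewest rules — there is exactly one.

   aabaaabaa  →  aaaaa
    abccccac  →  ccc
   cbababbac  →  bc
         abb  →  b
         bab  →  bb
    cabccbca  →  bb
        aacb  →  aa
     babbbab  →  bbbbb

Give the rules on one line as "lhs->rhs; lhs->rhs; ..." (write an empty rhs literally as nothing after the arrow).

ab->; ba->b; ca->b; cb->

  | aabaaabaa => aaaabaa => aaaaa
  | abccccac => ccccac => cccbc => ccc
  | cbababbac => ababbac => abbac => bac => bc
  | abb => b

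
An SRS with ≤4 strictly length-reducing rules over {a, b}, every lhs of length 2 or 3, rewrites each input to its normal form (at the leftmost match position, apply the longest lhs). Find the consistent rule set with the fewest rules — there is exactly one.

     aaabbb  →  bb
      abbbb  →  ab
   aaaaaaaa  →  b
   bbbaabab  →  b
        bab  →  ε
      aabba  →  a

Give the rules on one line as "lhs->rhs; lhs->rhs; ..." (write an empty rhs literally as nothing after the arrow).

  | aaabbb => babbb => bb
  | abbbb => ab
  | aaaaaaaa => baaaaaa => bbaaaa => bbbaa => aa => b
  | bbbaabab => aabab => bbab => b

aa->b; bab->; bbb->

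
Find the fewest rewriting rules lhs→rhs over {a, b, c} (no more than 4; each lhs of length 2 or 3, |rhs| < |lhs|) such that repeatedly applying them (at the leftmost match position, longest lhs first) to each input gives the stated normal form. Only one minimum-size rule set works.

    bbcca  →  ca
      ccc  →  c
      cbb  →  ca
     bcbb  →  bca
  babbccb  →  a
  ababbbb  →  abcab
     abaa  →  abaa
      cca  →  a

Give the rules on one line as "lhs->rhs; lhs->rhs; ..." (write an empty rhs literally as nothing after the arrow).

  | bbcca => acca => ca
  | ccc => c
  | cbb => ca
  | bcbb => bca

aab->ca; ac->; bb->a; cc->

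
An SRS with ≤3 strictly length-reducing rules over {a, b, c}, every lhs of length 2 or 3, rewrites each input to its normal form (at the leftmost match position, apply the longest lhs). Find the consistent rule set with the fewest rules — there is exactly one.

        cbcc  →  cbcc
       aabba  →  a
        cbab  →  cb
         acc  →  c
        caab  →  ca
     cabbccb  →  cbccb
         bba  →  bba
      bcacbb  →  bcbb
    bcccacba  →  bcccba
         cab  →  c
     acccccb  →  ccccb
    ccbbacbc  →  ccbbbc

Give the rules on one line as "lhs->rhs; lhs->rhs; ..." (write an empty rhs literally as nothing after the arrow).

  | cbcc
  | aabba => aba => a
  | cbab => cb
  | acc => c

ab->; ac->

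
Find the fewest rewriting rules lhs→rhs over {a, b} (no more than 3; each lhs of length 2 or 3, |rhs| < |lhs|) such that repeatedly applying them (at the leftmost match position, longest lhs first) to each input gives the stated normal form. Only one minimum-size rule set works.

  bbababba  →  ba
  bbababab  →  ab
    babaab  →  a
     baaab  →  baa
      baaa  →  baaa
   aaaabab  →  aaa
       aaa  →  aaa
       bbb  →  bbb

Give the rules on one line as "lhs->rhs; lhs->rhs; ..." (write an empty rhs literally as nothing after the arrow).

  | bbababba => babba => ba
  | bbababab => babab => ab
  | babaab => aab => a
  | baaab => baa

aab->a; bab->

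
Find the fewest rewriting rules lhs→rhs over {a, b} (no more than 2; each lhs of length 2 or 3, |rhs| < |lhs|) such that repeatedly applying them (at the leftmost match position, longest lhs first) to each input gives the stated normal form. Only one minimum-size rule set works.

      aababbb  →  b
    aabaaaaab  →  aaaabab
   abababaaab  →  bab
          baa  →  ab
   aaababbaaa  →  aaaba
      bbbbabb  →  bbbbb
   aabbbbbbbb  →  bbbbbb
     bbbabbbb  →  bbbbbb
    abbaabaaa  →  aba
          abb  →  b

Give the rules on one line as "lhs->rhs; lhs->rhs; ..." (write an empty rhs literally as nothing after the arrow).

  | aababbb => aabbb => abb => b
  | aabaaaaab => aaabaaab => aaaabab
  | abababaaab => ababaabab => abaabbab => aabbbab => abbab => bab
  | baa => ab

abb->b; baa->ab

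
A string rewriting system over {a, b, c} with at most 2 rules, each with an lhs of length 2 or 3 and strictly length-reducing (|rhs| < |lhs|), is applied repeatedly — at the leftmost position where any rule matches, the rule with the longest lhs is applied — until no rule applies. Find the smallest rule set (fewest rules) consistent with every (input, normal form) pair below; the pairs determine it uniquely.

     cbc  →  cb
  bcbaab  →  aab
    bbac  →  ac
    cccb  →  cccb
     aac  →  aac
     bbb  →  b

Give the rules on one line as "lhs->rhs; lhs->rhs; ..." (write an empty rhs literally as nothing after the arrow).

  | cbc => cb
  | bcbaab => bbaab => aab
  | bbac => ac
  | cccb

bb->; bc->b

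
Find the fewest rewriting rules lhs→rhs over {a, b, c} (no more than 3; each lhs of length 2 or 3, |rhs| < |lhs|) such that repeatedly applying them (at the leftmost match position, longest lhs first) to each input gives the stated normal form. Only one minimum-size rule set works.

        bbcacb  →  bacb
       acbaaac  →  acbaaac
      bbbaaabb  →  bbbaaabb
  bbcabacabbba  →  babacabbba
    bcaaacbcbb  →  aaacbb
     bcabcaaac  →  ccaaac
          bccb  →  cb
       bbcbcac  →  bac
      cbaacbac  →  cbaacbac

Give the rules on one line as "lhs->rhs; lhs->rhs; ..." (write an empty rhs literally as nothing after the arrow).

abc->cc; bc->

  | bbcacb => bacb
  | acbaaac
  | bbbaaabb
  | bbcabacabbba => babacabbba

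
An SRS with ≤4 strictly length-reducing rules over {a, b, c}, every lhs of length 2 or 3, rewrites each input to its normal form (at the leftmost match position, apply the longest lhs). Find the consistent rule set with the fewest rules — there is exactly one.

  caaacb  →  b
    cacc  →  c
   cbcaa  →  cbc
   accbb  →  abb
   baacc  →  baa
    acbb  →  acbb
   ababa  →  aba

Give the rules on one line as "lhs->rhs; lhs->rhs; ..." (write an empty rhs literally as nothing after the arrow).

  | caaacb => caacb => cacb => ccb => b
  | cacc => ccc => c
  | cbcaa => cbca => cbc
  | accbb => abb

bab->b; ca->c; cc->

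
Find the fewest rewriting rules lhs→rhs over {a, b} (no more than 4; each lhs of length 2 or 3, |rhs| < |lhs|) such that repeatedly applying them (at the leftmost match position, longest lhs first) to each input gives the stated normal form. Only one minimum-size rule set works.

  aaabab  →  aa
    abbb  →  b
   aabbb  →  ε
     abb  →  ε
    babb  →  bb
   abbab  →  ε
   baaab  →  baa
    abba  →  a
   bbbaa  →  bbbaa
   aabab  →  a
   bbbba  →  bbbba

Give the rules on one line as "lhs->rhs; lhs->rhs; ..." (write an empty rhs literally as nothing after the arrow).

ab->; abb->; bab->b

  | aaabab => aaab => aa
  | abbb => b
  | aabbb => ab => ε
  | abb => ε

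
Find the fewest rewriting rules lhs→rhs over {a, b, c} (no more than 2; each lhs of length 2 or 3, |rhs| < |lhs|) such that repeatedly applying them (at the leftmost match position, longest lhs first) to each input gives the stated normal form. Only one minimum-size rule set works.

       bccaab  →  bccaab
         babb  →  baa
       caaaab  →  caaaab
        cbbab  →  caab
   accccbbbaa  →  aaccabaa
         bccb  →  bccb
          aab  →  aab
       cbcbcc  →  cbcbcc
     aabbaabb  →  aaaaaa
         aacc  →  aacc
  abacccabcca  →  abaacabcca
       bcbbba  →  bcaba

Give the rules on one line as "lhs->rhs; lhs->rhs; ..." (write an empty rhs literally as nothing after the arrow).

  | bccaab
  | babb => baa
  | caaaab
  | cbbab => caab

bb->a; ccc->ac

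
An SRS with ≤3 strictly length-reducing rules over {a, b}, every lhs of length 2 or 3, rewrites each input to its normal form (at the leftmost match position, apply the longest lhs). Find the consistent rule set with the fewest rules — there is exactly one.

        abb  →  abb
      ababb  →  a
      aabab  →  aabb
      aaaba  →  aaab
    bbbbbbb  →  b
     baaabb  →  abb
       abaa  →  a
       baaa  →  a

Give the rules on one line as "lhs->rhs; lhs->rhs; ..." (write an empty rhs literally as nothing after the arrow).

ba->b; baa->; bbb->

  | abb
  | ababb => abbb => a
  | aabab => aabb
  | aaaba => aaab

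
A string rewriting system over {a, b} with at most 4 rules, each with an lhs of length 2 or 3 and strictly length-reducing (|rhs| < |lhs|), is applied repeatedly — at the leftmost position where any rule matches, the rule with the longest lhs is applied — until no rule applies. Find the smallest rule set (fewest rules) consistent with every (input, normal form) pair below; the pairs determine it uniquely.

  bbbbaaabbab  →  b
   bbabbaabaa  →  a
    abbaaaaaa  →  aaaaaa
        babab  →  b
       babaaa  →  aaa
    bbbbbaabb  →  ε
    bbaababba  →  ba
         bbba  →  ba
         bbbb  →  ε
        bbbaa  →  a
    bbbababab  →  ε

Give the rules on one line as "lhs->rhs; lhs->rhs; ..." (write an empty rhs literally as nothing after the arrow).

  | bbbbaaabbab => bbaaabbab => aaabbab => aabbab => abbab => bbab => ab => b
  | bbabbaabaa => abbaabaa => bbaabaa => aabaa => abaa => baa => a
  | abbaaaaaa => bbaaaaaa => aaaaaa
  | babab => bbab => ab => b

ab->b; baa->a; bb->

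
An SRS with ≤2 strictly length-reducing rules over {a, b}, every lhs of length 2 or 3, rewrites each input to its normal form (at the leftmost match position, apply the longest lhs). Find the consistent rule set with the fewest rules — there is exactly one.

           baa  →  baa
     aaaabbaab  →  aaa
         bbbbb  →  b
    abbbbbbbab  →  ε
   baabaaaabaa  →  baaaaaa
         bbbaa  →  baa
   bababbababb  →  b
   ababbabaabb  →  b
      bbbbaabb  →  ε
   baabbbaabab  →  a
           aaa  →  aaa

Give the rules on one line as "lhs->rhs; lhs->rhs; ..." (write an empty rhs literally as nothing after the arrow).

  | baa
  | aaaabbaab => aaabaab => aaaab => aaa
  | bbbbb => bbb => b
  | abbbbbbbab => bbbbbbab => bbbbab => bbab => ab => ε

ab->; bb->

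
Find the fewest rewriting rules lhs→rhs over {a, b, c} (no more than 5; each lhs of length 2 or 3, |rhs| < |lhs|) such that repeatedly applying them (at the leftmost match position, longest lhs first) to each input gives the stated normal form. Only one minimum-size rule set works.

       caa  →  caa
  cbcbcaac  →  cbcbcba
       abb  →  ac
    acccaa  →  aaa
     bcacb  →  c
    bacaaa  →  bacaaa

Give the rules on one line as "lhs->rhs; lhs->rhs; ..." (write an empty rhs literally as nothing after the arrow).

aac->ba; bb->c; cac->; ccc->

  | caa
  | cbcbcaac => cbcbcba
  | abb => ac
  | acccaa => aaa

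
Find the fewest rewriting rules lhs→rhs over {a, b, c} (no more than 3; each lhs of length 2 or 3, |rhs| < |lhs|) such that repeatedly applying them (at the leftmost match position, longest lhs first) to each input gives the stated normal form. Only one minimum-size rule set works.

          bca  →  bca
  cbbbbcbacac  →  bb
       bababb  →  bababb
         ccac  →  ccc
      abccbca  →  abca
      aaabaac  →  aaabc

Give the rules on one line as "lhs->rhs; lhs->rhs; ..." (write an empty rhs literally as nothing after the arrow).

  | bca
  | cbbbbcbacac => bbbcbacac => bbbacac => bbbcac => bbbcc => bb
  | bababb
  | ccac => ccc

ac->c; bcc->; cb->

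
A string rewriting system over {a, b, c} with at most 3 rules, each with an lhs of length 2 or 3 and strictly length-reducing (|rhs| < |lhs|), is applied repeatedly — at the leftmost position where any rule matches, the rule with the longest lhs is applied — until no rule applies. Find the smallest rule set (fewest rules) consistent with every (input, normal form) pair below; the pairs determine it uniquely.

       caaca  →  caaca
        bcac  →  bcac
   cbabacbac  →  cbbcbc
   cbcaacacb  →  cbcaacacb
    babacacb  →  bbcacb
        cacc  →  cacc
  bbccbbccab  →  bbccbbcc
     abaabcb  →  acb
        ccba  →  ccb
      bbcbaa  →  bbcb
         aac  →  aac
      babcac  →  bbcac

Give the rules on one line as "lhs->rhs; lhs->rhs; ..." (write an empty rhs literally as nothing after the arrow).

  | caaca
  | bcac
  | cbabacbac => cbbacbac => cbbcbac => cbbcbc
  | cbcaacacb

ab->; ba->b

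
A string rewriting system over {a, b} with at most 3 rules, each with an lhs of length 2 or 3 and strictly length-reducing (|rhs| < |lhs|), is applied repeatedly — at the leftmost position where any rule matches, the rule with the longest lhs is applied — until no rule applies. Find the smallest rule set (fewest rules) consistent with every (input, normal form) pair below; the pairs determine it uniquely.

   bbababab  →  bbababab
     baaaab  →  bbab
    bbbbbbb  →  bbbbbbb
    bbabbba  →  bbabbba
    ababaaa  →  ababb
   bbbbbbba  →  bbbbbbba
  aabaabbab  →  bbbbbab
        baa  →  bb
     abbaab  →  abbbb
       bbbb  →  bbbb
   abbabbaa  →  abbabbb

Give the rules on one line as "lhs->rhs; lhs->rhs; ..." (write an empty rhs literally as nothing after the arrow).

  | bbababab
  | baaaab => bbab
  | bbbbbbb
  | bbabbba

aa->b; aaa->b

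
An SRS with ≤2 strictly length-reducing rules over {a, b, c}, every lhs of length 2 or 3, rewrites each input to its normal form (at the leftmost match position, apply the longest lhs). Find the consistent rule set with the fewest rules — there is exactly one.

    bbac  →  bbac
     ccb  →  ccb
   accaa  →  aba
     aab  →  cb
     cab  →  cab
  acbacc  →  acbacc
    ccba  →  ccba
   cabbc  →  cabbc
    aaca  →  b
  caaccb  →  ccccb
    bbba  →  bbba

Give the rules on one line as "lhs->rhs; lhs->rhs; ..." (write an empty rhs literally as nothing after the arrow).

  | bbac
  | ccb
  | accaa => aba
  | aab => cb

aa->c; cca->b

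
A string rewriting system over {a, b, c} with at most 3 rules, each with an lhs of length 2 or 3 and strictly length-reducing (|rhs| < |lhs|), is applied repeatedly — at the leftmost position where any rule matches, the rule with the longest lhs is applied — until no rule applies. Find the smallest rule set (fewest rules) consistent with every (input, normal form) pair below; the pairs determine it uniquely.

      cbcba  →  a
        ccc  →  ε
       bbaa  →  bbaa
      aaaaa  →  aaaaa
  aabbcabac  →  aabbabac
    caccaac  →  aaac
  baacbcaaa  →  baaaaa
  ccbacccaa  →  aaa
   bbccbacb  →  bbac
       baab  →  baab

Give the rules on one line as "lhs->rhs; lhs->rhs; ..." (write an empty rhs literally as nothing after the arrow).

ca->a; cb->c; ccc->

  | cbcba => ccba => cca => ca => a
  | ccc => ε
  | bbaa
  | aaaaa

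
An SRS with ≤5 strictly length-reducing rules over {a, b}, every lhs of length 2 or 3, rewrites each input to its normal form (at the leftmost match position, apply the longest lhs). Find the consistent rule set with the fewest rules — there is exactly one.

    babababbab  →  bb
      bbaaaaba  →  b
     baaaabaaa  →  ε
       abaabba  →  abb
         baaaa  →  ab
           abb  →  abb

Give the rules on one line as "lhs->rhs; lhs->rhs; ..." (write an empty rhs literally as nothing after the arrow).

  | babababbab => abababbab => aababbab => babbab => abbab => aabb => bb
  | bbaaaaba => abaaaba => aaaaba => bbaba => abba => aab => b
  | baaaabaaa => aaaabaaa => bbabaaa => abbaaa => aabaa => baa => aa => ε
  | abaabba => aaabba => bbbba => bbab => abb

aa->; aaa->bb; ba->a; bba->ab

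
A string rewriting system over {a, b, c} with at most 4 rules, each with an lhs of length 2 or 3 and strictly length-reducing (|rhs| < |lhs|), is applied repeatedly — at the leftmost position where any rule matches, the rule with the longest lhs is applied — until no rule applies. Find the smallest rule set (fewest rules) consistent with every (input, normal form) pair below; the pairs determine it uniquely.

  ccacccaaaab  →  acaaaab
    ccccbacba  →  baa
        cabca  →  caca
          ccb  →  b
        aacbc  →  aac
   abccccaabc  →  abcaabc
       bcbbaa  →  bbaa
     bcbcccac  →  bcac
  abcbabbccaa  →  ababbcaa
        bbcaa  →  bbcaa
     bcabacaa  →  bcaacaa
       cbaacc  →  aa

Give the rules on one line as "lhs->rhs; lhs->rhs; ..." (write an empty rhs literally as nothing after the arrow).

  | ccacccaaaab => acccaaaab => acaaaab
  | ccccbacba => ccbacba => bacba => baa
  | cabca => caca
  | ccb => b

bcc->bc; cab->ca; cb->; cc->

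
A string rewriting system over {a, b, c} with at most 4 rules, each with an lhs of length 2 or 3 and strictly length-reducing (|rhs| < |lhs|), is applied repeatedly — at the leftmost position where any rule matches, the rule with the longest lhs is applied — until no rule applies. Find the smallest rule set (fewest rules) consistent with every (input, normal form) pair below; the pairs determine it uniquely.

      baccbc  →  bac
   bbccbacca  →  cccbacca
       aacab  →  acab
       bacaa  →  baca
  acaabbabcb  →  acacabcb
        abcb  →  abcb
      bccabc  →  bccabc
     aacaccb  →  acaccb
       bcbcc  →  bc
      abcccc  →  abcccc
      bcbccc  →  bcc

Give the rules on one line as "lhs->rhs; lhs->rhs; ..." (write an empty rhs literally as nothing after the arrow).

  | baccbc => bac
  | bbccbacca => cccbacca
  | aacab => acab
  | bacaa => baca

aa->a; bb->c; cbc->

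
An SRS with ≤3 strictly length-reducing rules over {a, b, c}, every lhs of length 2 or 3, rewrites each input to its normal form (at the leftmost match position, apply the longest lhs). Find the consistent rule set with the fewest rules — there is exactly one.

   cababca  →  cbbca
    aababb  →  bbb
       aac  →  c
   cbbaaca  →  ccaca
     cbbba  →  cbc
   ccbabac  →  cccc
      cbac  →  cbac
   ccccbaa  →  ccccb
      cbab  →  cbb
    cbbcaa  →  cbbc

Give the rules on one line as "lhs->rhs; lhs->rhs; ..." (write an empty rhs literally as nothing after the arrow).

  | cababca => cbabca => cbbca
  | aababb => babb => bbb
  | aac => c
  | cbbaaca => ccaca

aa->; ab->b; bba->c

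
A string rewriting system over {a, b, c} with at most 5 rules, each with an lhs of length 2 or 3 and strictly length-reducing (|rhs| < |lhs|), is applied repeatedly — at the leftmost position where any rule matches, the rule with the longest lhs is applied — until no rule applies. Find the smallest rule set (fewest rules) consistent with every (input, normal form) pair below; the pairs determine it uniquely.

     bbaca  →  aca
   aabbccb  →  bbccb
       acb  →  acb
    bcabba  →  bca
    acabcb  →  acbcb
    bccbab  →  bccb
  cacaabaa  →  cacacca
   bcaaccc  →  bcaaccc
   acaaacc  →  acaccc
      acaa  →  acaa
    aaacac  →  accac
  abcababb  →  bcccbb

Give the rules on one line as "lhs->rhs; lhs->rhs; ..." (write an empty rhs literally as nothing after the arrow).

aaa->ac; ab->b; aba->cc; ba->a

  | bbaca => baca => aca
  | aabbccb => abbccb => bbccb
  | acb
  | bcabba => bcbba => bcba => bca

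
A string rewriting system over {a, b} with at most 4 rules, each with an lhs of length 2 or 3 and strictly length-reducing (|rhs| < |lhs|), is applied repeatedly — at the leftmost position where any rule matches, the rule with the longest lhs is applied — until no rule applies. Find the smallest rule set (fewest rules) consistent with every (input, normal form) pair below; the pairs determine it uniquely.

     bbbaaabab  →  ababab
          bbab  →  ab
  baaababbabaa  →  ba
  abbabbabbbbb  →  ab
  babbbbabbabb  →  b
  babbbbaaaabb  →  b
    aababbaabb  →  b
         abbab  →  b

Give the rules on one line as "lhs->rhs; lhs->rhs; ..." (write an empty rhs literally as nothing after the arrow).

aa->; bb->a; bba->a

  | bbbaaabab => abaaabab => ababab
  | bbab => ab
  | baaababbabaa => bababbabaa => babaabaa => babbaa => baaa => ba
  | abbabbabbbbb => aabbabbbbb => bbabbbbb => abbbbb => aabbb => bbb => ab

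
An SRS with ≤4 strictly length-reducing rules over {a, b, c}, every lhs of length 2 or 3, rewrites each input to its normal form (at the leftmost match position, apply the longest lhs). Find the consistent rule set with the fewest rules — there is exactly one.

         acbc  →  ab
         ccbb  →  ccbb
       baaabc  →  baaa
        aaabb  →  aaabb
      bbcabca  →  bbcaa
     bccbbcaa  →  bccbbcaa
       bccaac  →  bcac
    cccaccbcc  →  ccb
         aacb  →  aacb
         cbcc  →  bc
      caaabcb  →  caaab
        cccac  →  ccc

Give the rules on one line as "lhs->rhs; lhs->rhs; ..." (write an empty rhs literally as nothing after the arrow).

abc->a; cbc->b; cca->c

  | acbc => ab
  | ccbb
  | baaabc => baaa
  | aaabb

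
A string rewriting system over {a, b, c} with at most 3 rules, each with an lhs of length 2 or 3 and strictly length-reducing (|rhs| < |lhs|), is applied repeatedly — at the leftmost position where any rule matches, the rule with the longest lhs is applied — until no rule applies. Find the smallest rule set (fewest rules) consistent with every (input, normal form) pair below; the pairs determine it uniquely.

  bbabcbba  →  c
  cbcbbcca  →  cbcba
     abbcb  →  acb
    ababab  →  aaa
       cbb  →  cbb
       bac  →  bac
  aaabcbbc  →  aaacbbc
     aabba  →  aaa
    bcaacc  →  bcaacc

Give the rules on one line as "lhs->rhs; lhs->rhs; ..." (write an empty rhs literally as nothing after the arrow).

  | bbabcbba => cbcbba => cbcc => c
  | cbcbbcca => cbcba
  | abbcb => abcb => acb
  | ababab => aabab => aaab => aaa

ab->a; bba->c; bcc->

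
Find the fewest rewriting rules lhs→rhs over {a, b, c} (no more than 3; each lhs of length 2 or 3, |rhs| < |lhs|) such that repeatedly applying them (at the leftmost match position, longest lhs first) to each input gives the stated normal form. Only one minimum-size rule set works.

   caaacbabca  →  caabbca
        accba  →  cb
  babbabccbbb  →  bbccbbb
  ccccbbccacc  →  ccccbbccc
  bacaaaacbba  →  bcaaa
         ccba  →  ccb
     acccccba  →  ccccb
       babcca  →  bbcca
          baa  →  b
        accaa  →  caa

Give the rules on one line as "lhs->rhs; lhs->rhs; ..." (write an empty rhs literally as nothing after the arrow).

  | caaacbabca => caababca => caabbca
  | accba => cba => cb
  | babbabccbbb => bbbabccbbb => bbccbbb
  | ccccbbccacc => ccccbbccc

ac->; ba->b; bba->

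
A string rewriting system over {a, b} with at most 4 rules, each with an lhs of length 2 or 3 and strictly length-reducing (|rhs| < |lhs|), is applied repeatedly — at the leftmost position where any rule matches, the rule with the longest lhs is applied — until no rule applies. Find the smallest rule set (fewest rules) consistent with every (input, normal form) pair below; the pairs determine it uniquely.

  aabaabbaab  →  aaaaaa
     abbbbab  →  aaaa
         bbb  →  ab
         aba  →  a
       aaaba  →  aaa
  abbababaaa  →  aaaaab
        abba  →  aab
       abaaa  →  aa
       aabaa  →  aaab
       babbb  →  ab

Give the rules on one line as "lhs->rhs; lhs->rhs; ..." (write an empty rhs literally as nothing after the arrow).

  | aabaabbaab => aaabbbaab => aaaabaab => aaaaabb => aaaaaa
  | abbbbab => aabbab => aaabb => aaaa
  | bbb => ab
  | aba => a

ba->; baa->ab; bb->a; bba->ab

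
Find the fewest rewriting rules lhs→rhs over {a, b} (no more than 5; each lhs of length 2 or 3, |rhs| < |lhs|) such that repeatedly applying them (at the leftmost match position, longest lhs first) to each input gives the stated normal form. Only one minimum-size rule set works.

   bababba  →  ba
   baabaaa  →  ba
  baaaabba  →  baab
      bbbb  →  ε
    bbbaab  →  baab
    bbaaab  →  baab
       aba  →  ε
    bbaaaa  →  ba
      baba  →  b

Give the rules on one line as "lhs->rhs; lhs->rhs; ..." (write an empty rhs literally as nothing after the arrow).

aaa->a; aba->; bb->; bba->b

  | bababba => bbba => ba
  | baabaaa => baaa => ba
  | baaaabba => baabba => baab
  | bbbb => bb => ε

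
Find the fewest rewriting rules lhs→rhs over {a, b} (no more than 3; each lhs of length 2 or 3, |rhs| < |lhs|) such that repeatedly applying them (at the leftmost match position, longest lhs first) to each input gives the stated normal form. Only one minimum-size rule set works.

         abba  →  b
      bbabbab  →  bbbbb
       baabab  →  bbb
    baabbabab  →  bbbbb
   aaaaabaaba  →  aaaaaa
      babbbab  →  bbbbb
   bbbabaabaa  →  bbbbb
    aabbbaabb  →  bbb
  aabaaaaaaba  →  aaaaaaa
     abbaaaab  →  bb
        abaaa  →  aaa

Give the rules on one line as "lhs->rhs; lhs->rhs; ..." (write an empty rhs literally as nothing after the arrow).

  | abba => ba => b
  | bbabbab => bbbbab => bbbbb
  | baabab => babab => bbab => bbb
  | baabbabab => babbabab => bbbabab => bbbbab => bbbbb

ab->; ba->b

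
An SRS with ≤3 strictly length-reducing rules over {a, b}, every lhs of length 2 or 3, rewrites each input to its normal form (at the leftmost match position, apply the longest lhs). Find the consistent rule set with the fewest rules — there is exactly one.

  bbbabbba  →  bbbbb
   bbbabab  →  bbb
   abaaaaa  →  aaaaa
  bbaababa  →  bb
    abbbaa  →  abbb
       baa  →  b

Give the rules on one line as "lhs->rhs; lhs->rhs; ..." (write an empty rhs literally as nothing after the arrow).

aba->a; ba->b; bab->b

  | bbbabbba => bbbbba => bbbbb
  | bbbabab => bbbab => bbb
  | abaaaaa => aaaaa
  | bbaababa => bbababa => bbaba => bba => bb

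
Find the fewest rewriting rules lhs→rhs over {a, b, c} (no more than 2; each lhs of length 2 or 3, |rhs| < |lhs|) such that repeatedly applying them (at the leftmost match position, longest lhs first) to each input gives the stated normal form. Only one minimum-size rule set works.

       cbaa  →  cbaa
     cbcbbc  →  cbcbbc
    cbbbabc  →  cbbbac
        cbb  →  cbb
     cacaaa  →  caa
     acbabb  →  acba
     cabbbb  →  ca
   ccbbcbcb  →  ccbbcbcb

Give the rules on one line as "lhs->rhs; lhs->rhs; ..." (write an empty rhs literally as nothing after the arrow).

  | cbaa
  | cbcbbc
  | cbbbabc => cbbbac
  | cbb

ab->a; aca->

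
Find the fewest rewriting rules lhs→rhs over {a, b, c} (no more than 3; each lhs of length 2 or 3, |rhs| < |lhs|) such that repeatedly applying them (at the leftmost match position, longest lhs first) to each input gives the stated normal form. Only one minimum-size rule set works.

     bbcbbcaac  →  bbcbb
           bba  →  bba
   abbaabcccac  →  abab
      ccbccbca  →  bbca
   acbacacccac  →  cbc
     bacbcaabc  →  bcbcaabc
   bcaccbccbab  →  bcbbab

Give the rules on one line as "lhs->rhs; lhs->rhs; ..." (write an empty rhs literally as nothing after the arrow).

  | bbcbbcaac => bbcbbcac => bbcbbcc => bbcbb
  | bba
  | abbaabcccac => ababcccac => ababcac => ababcc => abab
  | ccbccbca => bccbca => bbca

ac->c; baa->a; cc->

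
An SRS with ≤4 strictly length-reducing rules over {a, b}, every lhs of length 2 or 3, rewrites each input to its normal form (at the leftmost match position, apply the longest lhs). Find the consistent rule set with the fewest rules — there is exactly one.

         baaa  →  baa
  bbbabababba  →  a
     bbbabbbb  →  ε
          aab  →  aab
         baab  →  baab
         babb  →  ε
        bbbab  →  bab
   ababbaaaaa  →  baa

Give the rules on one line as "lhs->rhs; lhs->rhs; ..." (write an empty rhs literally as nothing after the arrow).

  | baaa => baa
  | bbbabababba => babababba => bababba => babba => bba => a
  | bbbabbbb => babbbb => bbbb => bb => ε
  | aab

aaa->aa; abb->b; bb->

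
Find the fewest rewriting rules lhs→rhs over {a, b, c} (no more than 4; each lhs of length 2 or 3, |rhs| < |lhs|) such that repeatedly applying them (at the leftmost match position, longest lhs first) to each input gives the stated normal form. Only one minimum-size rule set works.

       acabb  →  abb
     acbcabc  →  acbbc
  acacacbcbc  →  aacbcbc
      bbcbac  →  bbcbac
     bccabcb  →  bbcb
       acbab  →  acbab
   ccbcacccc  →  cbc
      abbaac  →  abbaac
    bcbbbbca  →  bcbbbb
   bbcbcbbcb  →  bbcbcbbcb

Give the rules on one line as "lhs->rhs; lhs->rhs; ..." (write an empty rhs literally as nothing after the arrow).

  | acabb => abb
  | acbcabc => acbbc
  | acacacbcbc => aacbcbc
  | bbcbac

ca->; cac->; cc->c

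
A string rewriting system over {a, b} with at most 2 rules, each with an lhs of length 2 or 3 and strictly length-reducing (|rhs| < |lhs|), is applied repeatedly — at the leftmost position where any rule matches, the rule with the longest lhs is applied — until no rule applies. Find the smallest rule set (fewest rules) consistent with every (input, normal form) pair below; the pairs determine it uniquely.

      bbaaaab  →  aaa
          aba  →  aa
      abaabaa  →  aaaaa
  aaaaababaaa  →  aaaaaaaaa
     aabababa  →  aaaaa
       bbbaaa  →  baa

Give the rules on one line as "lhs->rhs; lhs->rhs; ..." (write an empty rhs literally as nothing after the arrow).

ab->a; bba->

  | bbaaaab => aaab => aaa
  | aba => aa
  | abaabaa => aaabaa => aaaaa
  | aaaaababaaa => aaaaaabaaa => aaaaaaaaa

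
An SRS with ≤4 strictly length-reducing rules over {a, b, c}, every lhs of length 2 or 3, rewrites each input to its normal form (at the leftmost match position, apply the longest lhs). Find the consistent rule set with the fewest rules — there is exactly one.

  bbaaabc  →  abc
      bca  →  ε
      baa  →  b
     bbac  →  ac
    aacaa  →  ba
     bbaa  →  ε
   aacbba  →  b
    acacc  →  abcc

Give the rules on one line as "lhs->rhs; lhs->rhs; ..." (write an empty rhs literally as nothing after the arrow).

  | bbaaabc => aaabc => abc
  | bca => bb => ε
  | baa => b
  | bbac => ac

aa->; bb->; ca->b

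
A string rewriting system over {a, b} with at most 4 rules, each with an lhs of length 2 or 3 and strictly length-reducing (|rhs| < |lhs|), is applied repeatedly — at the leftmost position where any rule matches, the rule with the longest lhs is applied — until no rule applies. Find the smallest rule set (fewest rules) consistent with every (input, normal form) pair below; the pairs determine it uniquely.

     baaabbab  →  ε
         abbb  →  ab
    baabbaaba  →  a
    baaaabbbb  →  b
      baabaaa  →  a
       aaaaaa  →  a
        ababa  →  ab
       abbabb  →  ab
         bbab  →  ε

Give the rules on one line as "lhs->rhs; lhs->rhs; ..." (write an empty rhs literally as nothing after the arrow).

aa->a; aba->ab; bab->; bb->b

  | baaabbab => baabbab => babbab => bab => ε
  | abbb => abb => ab
  | baabbaaba => babbaaba => baaba => baba => a
  | baaaabbbb => baaabbbb => baabbbb => babbbb => bbb => bb => b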